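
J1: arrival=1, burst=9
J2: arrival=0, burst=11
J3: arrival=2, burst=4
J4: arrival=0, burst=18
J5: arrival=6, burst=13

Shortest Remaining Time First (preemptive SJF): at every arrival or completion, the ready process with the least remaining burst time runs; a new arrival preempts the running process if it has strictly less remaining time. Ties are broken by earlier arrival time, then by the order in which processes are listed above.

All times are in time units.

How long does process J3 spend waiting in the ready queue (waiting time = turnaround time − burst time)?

Gantt: | J2 0-1 | J1 1-2 | J3 2-6 | J1 6-14 | J2 14-24 | J5 24-37 | J4 37-55 |
Completion: J1=14  J2=24  J3=6  J4=55  J5=37
Waiting(J3) = turnaround − burst = 4 − 4 = 0

0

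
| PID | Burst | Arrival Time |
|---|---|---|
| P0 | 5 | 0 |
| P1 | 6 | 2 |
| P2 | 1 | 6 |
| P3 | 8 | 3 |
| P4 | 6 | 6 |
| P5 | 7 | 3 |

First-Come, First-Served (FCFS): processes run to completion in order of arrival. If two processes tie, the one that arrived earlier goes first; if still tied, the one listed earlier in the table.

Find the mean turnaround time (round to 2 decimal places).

Schedule: | P0 0-5 | P1 5-11 | P3 11-19 | P5 19-26 | P2 26-27 | P4 27-33 |
Completion: P0=5  P1=11  P2=27  P3=19  P4=33  P5=26
Turnaround times: P0=5, P1=9, P2=21, P3=16, P4=27, P5=23
Average turnaround = (5+9+21+16+27+23) / 6 = 101/6 = 16.83

16.83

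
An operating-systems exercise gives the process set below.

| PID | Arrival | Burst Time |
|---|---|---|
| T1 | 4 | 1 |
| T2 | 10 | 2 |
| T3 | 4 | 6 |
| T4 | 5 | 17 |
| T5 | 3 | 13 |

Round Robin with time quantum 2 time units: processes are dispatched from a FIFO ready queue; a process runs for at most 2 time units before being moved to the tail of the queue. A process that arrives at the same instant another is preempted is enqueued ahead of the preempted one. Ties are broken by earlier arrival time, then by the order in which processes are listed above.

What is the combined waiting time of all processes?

58

Schedule: | idle 0-3 | T5 3-5 | T1 5-6 | T3 6-8 | T4 8-10 | T5 10-12 | T3 12-14 | T2 14-16 | T4 16-18 | T5 18-20 | T3 20-22 | T4 22-24 | T5 24-26 | T4 26-28 | T5 28-30 | T4 30-32 | T5 32-34 | T4 34-36 | T5 36-37 | T4 37-42 |
Completion: T1=6  T2=16  T3=22  T4=42  T5=37
Waiting = turnaround − burst: T1=1, T2=4, T3=12, T4=20, T5=21
Total waiting = 1 + 4 + 12 + 20 + 21 = 58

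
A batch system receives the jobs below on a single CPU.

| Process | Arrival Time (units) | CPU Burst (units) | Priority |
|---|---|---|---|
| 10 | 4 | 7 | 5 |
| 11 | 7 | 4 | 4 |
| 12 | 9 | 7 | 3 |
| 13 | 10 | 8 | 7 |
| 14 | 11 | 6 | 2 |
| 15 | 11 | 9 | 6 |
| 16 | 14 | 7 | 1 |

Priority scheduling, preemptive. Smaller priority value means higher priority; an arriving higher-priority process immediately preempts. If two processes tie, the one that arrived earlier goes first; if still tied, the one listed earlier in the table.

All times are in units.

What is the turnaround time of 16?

Gantt: | idle 0-4 | 10 4-7 | 11 7-9 | 12 9-11 | 14 11-14 | 16 14-21 | 14 21-24 | 12 24-29 | 11 29-31 | 10 31-35 | 15 35-44 | 13 44-52 |
Completion: 10=35  11=31  12=29  13=52  14=24  15=44  16=21
Turnaround (C−A): 10=31  11=24  12=20  13=42  14=13  15=33  16=7
Turnaround(16) = completion − arrival = 21 − 14 = 7

7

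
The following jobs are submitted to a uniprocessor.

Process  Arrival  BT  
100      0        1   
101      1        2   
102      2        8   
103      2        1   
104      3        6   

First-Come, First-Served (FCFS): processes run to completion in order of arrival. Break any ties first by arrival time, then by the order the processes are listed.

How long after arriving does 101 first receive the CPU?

0

Gantt: | 100 0-1 | 101 1-3 | 102 3-11 | 103 11-12 | 104 12-18 |
Completion: 100=1  101=3  102=11  103=12  104=18
Turnaround (C−A): 100=1  101=2  102=9  103=10  104=15
Response(101) = first start − arrival = 1 − 1 = 0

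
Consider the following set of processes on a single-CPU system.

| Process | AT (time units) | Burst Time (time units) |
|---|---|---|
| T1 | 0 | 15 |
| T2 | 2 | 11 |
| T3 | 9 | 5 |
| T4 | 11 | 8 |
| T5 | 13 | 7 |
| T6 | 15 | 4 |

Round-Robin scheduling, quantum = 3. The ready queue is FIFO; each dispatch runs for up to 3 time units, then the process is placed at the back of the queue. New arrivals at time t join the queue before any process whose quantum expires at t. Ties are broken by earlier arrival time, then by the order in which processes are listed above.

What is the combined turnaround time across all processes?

212

Gantt: | T1 0-3 | T2 3-6 | T1 6-9 | T2 9-12 | T3 12-15 | T1 15-18 | T4 18-21 | T2 21-24 | T5 24-27 | T6 27-30 | T3 30-32 | T1 32-35 | T4 35-38 | T2 38-40 | T5 40-43 | T6 43-44 | T1 44-47 | T4 47-49 | T5 49-50 |
Completion: T1=47  T2=40  T3=32  T4=49  T5=50  T6=44
Turnaround = completion − arrival: T1=47, T2=38, T3=23, T4=38, T5=37, T6=29
Total turnaround = 47 + 38 + 23 + 38 + 37 + 29 = 212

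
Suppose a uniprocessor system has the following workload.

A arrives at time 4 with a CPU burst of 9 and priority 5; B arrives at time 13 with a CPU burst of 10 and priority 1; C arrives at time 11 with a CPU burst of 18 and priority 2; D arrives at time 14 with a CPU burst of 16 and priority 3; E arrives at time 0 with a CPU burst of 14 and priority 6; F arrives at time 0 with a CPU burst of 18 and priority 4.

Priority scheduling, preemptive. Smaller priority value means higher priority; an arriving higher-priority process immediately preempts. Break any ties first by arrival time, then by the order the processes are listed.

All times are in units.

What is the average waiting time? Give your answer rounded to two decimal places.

Schedule: | F 0-11 | C 11-13 | B 13-23 | C 23-39 | D 39-55 | F 55-62 | A 62-71 | E 71-85 |
Completion: A=71  B=23  C=39  D=55  E=85  F=62
Waiting times: A=58, B=0, C=10, D=25, E=71, F=44
Average waiting = (58+0+10+25+71+44) / 6 = 208/6 = 34.67

34.67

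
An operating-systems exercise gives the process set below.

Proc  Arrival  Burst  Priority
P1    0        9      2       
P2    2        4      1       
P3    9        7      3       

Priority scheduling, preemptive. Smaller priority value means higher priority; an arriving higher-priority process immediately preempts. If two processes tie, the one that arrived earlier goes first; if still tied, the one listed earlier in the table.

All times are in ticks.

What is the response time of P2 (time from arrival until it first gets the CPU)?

Schedule: | P1 0-2 | P2 2-6 | P1 6-13 | P3 13-20 |
Completion: P1=13  P2=6  P3=20
Response(P2) = first start − arrival = 2 − 2 = 0

0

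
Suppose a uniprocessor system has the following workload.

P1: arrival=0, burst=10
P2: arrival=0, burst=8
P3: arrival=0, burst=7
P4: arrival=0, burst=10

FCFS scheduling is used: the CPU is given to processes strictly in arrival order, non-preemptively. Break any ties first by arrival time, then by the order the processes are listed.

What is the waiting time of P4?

Timeline: | P1 0-10 | P2 10-18 | P3 18-25 | P4 25-35 |
Completion: P1=10  P2=18  P3=25  P4=35
Turnaround (C−A): P1=10  P2=18  P3=25  P4=35
Waiting(P4) = turnaround − burst = 35 − 10 = 25

25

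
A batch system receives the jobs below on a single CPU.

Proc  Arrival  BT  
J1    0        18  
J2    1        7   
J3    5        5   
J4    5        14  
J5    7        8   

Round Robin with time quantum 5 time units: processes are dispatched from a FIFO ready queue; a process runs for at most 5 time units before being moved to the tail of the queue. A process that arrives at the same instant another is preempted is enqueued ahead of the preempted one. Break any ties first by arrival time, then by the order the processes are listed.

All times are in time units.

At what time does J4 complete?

Schedule: | J1 0-5 | J2 5-10 | J3 10-15 | J4 15-20 | J1 20-25 | J5 25-30 | J2 30-32 | J4 32-37 | J1 37-42 | J5 42-45 | J4 45-49 | J1 49-52 |
Completion: J1=52  J2=32  J3=15  J4=49  J5=45
Turnaround (C−A): J1=52  J2=31  J3=10  J4=44  J5=38

49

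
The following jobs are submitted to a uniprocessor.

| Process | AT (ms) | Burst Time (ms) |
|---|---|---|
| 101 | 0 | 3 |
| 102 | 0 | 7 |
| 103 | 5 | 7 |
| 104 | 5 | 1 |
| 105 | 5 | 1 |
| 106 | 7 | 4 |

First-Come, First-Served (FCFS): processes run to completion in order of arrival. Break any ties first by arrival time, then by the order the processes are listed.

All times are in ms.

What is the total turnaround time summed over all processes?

Timeline: | 101 0-3 | 102 3-10 | 103 10-17 | 104 17-18 | 105 18-19 | 106 19-23 |
Completion: 101=3  102=10  103=17  104=18  105=19  106=23
Turnaround (C−A): 101=3  102=10  103=12  104=13  105=14  106=16
Turnaround = completion − arrival: 101=3, 102=10, 103=12, 104=13, 105=14, 106=16
Total turnaround = 3 + 10 + 12 + 13 + 14 + 16 = 68

68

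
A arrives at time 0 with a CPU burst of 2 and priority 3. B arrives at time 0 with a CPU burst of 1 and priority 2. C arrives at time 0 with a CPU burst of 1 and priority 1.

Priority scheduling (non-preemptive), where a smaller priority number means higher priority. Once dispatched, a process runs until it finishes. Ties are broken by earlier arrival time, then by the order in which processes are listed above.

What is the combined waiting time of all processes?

Gantt: | C 0-1 | B 1-2 | A 2-4 |
Completion: A=4  B=2  C=1
Turnaround (C−A): A=4  B=2  C=1
Waiting = turnaround − burst: A=2, B=1, C=0
Total waiting = 2 + 1 + 0 = 3

3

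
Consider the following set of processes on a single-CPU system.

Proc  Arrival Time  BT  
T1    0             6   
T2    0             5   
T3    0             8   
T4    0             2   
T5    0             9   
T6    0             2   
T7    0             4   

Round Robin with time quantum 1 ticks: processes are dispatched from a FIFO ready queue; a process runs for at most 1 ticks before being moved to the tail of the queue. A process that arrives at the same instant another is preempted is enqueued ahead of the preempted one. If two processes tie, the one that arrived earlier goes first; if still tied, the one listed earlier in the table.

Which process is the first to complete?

Gantt: | T1 0-1 | T2 1-2 | T3 2-3 | T4 3-4 | T5 4-5 | T6 5-6 | T7 6-7 | T1 7-8 | T2 8-9 | T3 9-10 | T4 10-11 | T5 11-12 | T6 12-13 | T7 13-14 | T1 14-15 | T2 15-16 | T3 16-17 | T5 17-18 | T7 18-19 | T1 19-20 | T2 20-21 | T3 21-22 | T5 22-23 | T7 23-24 | T1 24-25 | T2 25-26 | T3 26-27 | T5 27-28 | T1 28-29 | T3 29-30 | T5 30-31 | T3 31-32 | T5 32-33 | T3 33-34 | T5 34-36 |
Completion: T1=29  T2=26  T3=34  T4=11  T5=36  T6=13  T7=24
Finish order: T4 → T6 → T7 → T2 → T1 → T3 → T5

T4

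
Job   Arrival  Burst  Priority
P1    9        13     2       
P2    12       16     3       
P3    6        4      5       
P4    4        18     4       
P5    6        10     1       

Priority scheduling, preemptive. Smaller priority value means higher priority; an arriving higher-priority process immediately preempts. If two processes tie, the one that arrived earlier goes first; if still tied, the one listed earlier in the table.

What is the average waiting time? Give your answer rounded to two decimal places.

23.60

Schedule: | idle 0-4 | P4 4-6 | P5 6-16 | P1 16-29 | P2 29-45 | P4 45-61 | P3 61-65 |
Completion: P1=29  P2=45  P3=65  P4=61  P5=16
Turnaround (C−A): P1=20  P2=33  P3=59  P4=57  P5=10
Waiting times: P1=7, P2=17, P3=55, P4=39, P5=0
Average waiting = (7+17+55+39+0) / 5 = 118/5 = 23.60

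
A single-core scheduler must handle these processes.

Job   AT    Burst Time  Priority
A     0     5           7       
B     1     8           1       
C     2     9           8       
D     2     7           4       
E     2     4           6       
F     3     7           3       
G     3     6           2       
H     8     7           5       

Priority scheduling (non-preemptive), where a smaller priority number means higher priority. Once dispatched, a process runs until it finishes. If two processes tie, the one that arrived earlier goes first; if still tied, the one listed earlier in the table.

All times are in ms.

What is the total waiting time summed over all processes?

159

Gantt: | A 0-5 | B 5-13 | G 13-19 | F 19-26 | D 26-33 | H 33-40 | E 40-44 | C 44-53 |
Completion: A=5  B=13  C=53  D=33  E=44  F=26  G=19  H=40
Waiting = turnaround − burst: A=0, B=4, C=42, D=24, E=38, F=16, G=10, H=25
Total waiting = 0 + 4 + 42 + 24 + 38 + 16 + 10 + 25 = 159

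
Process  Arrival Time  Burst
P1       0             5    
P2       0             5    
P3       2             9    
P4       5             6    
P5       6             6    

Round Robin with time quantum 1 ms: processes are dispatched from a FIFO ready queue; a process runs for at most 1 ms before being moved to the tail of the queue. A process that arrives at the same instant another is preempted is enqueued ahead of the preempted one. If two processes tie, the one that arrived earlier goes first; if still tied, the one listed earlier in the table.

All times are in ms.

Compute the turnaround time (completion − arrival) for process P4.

23

Timeline: | P1 0-1 | P2 1-2 | P1 2-3 | P3 3-4 | P2 4-5 | P1 5-6 | P3 6-7 | P4 7-8 | P2 8-9 | P5 9-10 | P1 10-11 | P3 11-12 | P4 12-13 | P2 13-14 | P5 14-15 | P1 15-16 | P3 16-17 | P4 17-18 | P2 18-19 | P5 19-20 | P3 20-21 | P4 21-22 | P5 22-23 | P3 23-24 | P4 24-25 | P5 25-26 | P3 26-27 | P4 27-28 | P5 28-29 | P3 29-31 |
Completion: P1=16  P2=19  P3=31  P4=28  P5=29
Turnaround (C−A): P1=16  P2=19  P3=29  P4=23  P5=23
Turnaround(P4) = completion − arrival = 28 − 5 = 23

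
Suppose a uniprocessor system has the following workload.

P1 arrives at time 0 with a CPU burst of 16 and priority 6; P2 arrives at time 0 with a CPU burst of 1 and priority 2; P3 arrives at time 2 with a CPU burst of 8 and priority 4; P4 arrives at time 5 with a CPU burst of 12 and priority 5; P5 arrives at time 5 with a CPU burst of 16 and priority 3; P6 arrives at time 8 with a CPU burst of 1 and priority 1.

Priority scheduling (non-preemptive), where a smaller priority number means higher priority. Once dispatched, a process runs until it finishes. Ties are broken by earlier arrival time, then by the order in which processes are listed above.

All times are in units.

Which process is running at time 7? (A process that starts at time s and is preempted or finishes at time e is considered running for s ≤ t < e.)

P1

Schedule: | P2 0-1 | P1 1-17 | P6 17-18 | P5 18-34 | P3 34-42 | P4 42-54 |
Completion: P1=17  P2=1  P3=42  P4=54  P5=34  P6=18
Turnaround (C−A): P1=17  P2=1  P3=40  P4=49  P5=29  P6=10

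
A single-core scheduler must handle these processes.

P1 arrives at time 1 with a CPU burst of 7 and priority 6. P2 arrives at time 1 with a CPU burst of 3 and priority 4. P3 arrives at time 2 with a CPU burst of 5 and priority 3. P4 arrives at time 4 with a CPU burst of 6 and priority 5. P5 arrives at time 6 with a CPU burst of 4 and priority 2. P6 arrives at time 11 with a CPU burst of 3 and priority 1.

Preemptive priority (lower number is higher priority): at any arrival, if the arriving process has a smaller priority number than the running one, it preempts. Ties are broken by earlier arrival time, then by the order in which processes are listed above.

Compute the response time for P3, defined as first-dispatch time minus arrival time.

Timeline: | idle 0-1 | P2 1-2 | P3 2-6 | P5 6-10 | P3 10-11 | P6 11-14 | P2 14-16 | P4 16-22 | P1 22-29 |
Completion: P1=29  P2=16  P3=11  P4=22  P5=10  P6=14
Turnaround (C−A): P1=28  P2=15  P3=9  P4=18  P5=4  P6=3
Response(P3) = first start − arrival = 2 − 2 = 0

0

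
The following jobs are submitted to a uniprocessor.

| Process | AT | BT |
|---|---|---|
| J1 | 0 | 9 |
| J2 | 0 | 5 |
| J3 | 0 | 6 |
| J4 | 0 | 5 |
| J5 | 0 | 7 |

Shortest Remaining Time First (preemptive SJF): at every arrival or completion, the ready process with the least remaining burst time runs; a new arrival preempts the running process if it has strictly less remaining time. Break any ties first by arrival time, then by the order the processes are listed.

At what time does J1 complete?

32

Schedule: | J2 0-5 | J4 5-10 | J3 10-16 | J5 16-23 | J1 23-32 |
Completion: J1=32  J2=5  J3=16  J4=10  J5=23
Turnaround (C−A): J1=32  J2=5  J3=16  J4=10  J5=23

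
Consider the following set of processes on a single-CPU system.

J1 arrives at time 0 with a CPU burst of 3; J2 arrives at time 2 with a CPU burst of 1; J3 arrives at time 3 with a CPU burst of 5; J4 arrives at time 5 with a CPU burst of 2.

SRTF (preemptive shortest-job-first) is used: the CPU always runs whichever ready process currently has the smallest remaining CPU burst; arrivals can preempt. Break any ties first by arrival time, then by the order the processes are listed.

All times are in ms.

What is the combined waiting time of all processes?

4

Gantt: | J1 0-3 | J2 3-4 | J3 4-5 | J4 5-7 | J3 7-11 |
Completion: J1=3  J2=4  J3=11  J4=7
Waiting = turnaround − burst: J1=0, J2=1, J3=3, J4=0
Total waiting = 0 + 1 + 3 + 0 = 4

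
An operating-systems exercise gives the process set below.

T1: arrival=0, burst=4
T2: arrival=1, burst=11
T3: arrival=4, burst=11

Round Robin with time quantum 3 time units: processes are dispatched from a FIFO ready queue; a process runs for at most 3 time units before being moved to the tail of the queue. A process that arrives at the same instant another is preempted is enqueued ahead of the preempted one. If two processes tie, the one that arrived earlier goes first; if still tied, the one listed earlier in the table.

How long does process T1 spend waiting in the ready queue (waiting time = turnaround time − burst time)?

Gantt: | T1 0-3 | T2 3-6 | T1 6-7 | T3 7-10 | T2 10-13 | T3 13-16 | T2 16-19 | T3 19-22 | T2 22-24 | T3 24-26 |
Completion: T1=7  T2=24  T3=26
Turnaround (C−A): T1=7  T2=23  T3=22
Waiting(T1) = turnaround − burst = 7 − 4 = 3

3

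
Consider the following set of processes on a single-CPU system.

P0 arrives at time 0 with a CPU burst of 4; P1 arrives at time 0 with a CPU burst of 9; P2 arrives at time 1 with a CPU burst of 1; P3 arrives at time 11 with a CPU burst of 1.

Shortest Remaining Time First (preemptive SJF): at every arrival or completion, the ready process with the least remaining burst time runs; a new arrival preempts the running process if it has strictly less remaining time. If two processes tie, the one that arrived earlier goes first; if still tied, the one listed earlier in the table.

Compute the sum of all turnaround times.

Timeline: | P0 0-1 | P2 1-2 | P0 2-5 | P1 5-11 | P3 11-12 | P1 12-15 |
Completion: P0=5  P1=15  P2=2  P3=12
Turnaround (C−A): P0=5  P1=15  P2=1  P3=1
Turnaround = completion − arrival: P0=5, P1=15, P2=1, P3=1
Total turnaround = 5 + 15 + 1 + 1 = 22

22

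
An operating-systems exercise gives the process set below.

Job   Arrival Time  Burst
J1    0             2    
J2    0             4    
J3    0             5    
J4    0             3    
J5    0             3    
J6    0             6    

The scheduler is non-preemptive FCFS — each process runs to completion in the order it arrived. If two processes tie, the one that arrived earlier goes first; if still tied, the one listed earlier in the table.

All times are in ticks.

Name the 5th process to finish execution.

Timeline: | J1 0-2 | J2 2-6 | J3 6-11 | J4 11-14 | J5 14-17 | J6 17-23 |
Completion: J1=2  J2=6  J3=11  J4=14  J5=17  J6=23
Turnaround (C−A): J1=2  J2=6  J3=11  J4=14  J5=17  J6=23
Finish order: J1 → J2 → J3 → J4 → J5 → J6

J5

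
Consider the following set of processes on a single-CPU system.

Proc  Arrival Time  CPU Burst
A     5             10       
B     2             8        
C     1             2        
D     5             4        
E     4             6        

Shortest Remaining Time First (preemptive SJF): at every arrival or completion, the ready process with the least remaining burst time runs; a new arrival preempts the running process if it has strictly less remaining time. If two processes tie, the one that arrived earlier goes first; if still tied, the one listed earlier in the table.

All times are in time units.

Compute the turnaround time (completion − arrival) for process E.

10

Timeline: | idle 0-1 | C 1-3 | B 3-4 | E 4-5 | D 5-9 | E 9-14 | B 14-21 | A 21-31 |
Completion: A=31  B=21  C=3  D=9  E=14
Turnaround (C−A): A=26  B=19  C=2  D=4  E=10
Turnaround(E) = completion − arrival = 14 − 4 = 10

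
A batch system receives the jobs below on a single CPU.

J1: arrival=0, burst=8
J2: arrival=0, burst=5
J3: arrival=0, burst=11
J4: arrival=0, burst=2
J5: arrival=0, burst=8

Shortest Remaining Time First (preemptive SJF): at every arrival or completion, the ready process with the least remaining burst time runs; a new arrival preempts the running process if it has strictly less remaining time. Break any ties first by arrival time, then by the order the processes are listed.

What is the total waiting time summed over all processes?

47

Schedule: | J4 0-2 | J2 2-7 | J1 7-15 | J5 15-23 | J3 23-34 |
Completion: J1=15  J2=7  J3=34  J4=2  J5=23
Turnaround (C−A): J1=15  J2=7  J3=34  J4=2  J5=23
Waiting = turnaround − burst: J1=7, J2=2, J3=23, J4=0, J5=15
Total waiting = 7 + 2 + 23 + 0 + 15 = 47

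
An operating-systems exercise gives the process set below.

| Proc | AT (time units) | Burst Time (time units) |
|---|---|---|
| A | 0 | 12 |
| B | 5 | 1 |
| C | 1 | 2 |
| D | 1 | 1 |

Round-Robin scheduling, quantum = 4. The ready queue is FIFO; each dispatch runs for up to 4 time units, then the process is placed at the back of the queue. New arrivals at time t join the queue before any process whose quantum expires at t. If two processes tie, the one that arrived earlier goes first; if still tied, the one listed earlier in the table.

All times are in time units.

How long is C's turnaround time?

5

Gantt: | A 0-4 | C 4-6 | D 6-7 | A 7-11 | B 11-12 | A 12-16 |
Completion: A=16  B=12  C=6  D=7
Turnaround(C) = completion − arrival = 6 − 1 = 5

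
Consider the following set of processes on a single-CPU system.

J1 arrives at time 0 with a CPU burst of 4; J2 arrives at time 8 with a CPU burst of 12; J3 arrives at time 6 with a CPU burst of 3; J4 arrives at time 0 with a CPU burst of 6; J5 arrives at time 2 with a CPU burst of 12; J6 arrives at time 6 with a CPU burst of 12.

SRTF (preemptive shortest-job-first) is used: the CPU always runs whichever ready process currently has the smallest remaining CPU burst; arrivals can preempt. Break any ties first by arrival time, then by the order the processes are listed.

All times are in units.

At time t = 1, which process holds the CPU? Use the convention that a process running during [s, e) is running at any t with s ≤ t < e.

J1

Timeline: | J1 0-4 | J4 4-6 | J3 6-9 | J4 9-13 | J5 13-25 | J6 25-37 | J2 37-49 |
Completion: J1=4  J2=49  J3=9  J4=13  J5=25  J6=37
Turnaround (C−A): J1=4  J2=41  J3=3  J4=13  J5=23  J6=31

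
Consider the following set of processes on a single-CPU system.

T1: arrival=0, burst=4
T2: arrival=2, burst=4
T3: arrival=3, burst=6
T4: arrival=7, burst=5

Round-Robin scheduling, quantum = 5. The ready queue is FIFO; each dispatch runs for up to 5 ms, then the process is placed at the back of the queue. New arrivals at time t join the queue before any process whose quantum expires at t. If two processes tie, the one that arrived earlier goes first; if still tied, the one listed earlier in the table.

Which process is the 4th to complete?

Timeline: | T1 0-4 | T2 4-8 | T3 8-13 | T4 13-18 | T3 18-19 |
Completion: T1=4  T2=8  T3=19  T4=18
Turnaround (C−A): T1=4  T2=6  T3=16  T4=11
Finish order: T1 → T2 → T4 → T3

T3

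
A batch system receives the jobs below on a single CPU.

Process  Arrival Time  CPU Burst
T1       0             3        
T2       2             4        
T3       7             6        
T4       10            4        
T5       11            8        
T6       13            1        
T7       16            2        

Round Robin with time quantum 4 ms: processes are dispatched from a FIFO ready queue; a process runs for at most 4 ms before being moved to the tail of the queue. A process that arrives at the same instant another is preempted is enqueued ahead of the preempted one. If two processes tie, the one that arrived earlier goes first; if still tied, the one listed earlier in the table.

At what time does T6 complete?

Schedule: | T1 0-3 | T2 3-7 | T3 7-11 | T4 11-15 | T5 15-19 | T3 19-21 | T6 21-22 | T7 22-24 | T5 24-28 |
Completion: T1=3  T2=7  T3=21  T4=15  T5=28  T6=22  T7=24

22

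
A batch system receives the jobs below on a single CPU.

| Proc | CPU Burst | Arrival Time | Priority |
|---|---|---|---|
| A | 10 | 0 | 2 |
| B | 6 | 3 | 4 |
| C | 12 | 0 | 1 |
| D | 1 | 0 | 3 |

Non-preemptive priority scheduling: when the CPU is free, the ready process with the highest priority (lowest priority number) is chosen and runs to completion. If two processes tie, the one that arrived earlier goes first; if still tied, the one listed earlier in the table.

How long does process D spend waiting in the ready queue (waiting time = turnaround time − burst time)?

22

Timeline: | C 0-12 | A 12-22 | D 22-23 | B 23-29 |
Completion: A=22  B=29  C=12  D=23
Turnaround (C−A): A=22  B=26  C=12  D=23
Waiting(D) = turnaround − burst = 23 − 1 = 22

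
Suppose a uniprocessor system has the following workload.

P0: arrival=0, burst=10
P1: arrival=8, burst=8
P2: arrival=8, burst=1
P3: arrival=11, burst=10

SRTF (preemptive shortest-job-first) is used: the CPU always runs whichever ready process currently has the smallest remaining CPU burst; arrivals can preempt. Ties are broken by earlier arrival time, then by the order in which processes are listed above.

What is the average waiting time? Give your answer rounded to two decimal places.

Timeline: | P0 0-8 | P2 8-9 | P0 9-11 | P1 11-19 | P3 19-29 |
Completion: P0=11  P1=19  P2=9  P3=29
Turnaround (C−A): P0=11  P1=11  P2=1  P3=18
Waiting times: P0=1, P1=3, P2=0, P3=8
Average waiting = (1+3+0+8) / 4 = 12/4 = 3.00

3.00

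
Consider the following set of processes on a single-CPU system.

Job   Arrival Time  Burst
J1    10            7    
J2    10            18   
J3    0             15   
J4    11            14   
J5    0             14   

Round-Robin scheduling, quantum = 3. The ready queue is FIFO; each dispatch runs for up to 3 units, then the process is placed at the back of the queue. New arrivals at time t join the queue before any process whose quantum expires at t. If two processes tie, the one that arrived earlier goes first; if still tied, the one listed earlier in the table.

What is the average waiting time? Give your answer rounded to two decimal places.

35.80

Timeline: | J3 0-3 | J5 3-6 | J3 6-9 | J5 9-12 | J3 12-15 | J1 15-18 | J2 18-21 | J4 21-24 | J5 24-27 | J3 27-30 | J1 30-33 | J2 33-36 | J4 36-39 | J5 39-42 | J3 42-45 | J1 45-46 | J2 46-49 | J4 49-52 | J5 52-54 | J2 54-57 | J4 57-60 | J2 60-63 | J4 63-65 | J2 65-68 |
Completion: J1=46  J2=68  J3=45  J4=65  J5=54
Turnaround (C−A): J1=36  J2=58  J3=45  J4=54  J5=54
Waiting times: J1=29, J2=40, J3=30, J4=40, J5=40
Average waiting = (29+40+30+40+40) / 5 = 179/5 = 35.80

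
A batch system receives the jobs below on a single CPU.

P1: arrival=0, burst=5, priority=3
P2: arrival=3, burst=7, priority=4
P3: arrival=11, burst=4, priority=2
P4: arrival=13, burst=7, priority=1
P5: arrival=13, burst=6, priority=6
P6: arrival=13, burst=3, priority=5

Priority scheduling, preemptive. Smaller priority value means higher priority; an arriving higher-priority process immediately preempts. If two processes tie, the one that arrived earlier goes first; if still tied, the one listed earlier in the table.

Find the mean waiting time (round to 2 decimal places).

7.17

Schedule: | P1 0-5 | P2 5-11 | P3 11-13 | P4 13-20 | P3 20-22 | P2 22-23 | P6 23-26 | P5 26-32 |
Completion: P1=5  P2=23  P3=22  P4=20  P5=32  P6=26
Turnaround (C−A): P1=5  P2=20  P3=11  P4=7  P5=19  P6=13
Waiting times: P1=0, P2=13, P3=7, P4=0, P5=13, P6=10
Average waiting = (0+13+7+0+13+10) / 6 = 43/6 = 7.17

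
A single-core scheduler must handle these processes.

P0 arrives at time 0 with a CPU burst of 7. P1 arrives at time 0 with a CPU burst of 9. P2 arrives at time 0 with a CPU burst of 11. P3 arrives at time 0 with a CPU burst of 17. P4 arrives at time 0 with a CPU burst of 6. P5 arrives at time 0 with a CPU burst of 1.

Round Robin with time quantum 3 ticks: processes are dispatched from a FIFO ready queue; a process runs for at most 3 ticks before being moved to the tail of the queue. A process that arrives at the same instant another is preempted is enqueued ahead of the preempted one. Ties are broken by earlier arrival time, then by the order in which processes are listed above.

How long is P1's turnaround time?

Timeline: | P0 0-3 | P1 3-6 | P2 6-9 | P3 9-12 | P4 12-15 | P5 15-16 | P0 16-19 | P1 19-22 | P2 22-25 | P3 25-28 | P4 28-31 | P0 31-32 | P1 32-35 | P2 35-38 | P3 38-41 | P2 41-43 | P3 43-51 |
Completion: P0=32  P1=35  P2=43  P3=51  P4=31  P5=16
Turnaround (C−A): P0=32  P1=35  P2=43  P3=51  P4=31  P5=16
Turnaround(P1) = completion − arrival = 35 − 0 = 35

35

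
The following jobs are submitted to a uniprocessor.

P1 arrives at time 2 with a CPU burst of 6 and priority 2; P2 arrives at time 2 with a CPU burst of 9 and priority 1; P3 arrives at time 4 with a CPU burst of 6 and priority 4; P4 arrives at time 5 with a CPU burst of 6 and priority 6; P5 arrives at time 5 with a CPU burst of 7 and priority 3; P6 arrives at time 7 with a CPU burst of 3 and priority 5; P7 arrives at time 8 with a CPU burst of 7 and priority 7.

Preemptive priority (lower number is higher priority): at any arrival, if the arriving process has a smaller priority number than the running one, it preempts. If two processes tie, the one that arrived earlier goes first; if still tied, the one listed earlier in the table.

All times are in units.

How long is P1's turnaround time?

15

Gantt: | idle 0-2 | P2 2-11 | P1 11-17 | P5 17-24 | P3 24-30 | P6 30-33 | P4 33-39 | P7 39-46 |
Completion: P1=17  P2=11  P3=30  P4=39  P5=24  P6=33  P7=46
Turnaround (C−A): P1=15  P2=9  P3=26  P4=34  P5=19  P6=26  P7=38
Turnaround(P1) = completion − arrival = 17 − 2 = 15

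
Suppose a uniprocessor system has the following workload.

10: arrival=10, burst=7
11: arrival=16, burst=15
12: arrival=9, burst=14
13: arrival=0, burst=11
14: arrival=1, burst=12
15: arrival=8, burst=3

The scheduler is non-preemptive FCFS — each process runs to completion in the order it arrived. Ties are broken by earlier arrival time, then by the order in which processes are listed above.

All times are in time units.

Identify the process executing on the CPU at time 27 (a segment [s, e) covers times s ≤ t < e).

12

Gantt: | 13 0-11 | 14 11-23 | 15 23-26 | 12 26-40 | 10 40-47 | 11 47-62 |
Completion: 10=47  11=62  12=40  13=11  14=23  15=26
Turnaround (C−A): 10=37  11=46  12=31  13=11  14=22  15=18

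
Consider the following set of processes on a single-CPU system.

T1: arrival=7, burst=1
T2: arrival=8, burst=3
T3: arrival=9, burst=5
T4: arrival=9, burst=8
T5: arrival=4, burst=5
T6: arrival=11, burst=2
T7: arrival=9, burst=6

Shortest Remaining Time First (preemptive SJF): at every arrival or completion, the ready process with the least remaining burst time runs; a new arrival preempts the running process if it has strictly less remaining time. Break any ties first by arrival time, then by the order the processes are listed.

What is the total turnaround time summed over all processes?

Timeline: | idle 0-4 | T5 4-7 | T1 7-8 | T5 8-10 | T2 10-13 | T6 13-15 | T3 15-20 | T7 20-26 | T4 26-34 |
Completion: T1=8  T2=13  T3=20  T4=34  T5=10  T6=15  T7=26
Turnaround = completion − arrival: T1=1, T2=5, T3=11, T4=25, T5=6, T6=4, T7=17
Total turnaround = 1 + 5 + 11 + 25 + 6 + 4 + 17 = 69

69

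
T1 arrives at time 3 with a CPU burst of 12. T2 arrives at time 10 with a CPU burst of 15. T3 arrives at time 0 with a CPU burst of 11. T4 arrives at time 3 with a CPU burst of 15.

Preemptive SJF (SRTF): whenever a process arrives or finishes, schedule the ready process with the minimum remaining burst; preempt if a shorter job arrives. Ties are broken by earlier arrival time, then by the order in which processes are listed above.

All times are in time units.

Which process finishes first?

T3

Timeline: | T3 0-11 | T1 11-23 | T4 23-38 | T2 38-53 |
Completion: T1=23  T2=53  T3=11  T4=38
Finish order: T3 → T1 → T4 → T2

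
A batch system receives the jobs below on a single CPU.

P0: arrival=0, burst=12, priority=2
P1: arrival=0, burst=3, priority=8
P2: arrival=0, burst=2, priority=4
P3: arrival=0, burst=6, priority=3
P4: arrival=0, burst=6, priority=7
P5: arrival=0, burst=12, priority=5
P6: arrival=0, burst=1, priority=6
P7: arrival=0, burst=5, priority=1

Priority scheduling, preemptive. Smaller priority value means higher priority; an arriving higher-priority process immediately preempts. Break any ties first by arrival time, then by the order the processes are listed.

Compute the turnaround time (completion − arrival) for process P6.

38

Timeline: | P7 0-5 | P0 5-17 | P3 17-23 | P2 23-25 | P5 25-37 | P6 37-38 | P4 38-44 | P1 44-47 |
Completion: P0=17  P1=47  P2=25  P3=23  P4=44  P5=37  P6=38  P7=5
Turnaround (C−A): P0=17  P1=47  P2=25  P3=23  P4=44  P5=37  P6=38  P7=5
Turnaround(P6) = completion − arrival = 38 − 0 = 38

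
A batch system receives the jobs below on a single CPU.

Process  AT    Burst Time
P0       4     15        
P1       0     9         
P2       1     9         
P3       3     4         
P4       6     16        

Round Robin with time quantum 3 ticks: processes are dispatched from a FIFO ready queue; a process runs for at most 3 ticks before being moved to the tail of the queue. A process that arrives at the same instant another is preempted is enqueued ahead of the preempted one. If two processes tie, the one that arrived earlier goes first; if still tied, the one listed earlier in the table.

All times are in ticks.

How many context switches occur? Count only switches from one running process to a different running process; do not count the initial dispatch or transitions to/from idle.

Schedule: | P1 0-3 | P2 3-6 | P3 6-9 | P1 9-12 | P0 12-15 | P4 15-18 | P2 18-21 | P3 21-22 | P1 22-25 | P0 25-28 | P4 28-31 | P2 31-34 | P0 34-37 | P4 37-40 | P0 40-43 | P4 43-46 | P0 46-49 | P4 49-53 |
Completion: P0=49  P1=25  P2=34  P3=22  P4=53
Turnaround (C−A): P0=45  P1=25  P2=33  P3=19  P4=47

17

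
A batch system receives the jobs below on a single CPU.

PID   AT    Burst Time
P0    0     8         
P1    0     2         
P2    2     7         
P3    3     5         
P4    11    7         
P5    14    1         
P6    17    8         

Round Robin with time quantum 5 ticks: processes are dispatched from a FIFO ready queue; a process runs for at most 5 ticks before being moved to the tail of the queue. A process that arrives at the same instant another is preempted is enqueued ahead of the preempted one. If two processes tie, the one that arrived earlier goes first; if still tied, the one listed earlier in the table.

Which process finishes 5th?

P5

Schedule: | P0 0-5 | P1 5-7 | P2 7-12 | P3 12-17 | P0 17-20 | P4 20-25 | P2 25-27 | P5 27-28 | P6 28-33 | P4 33-35 | P6 35-38 |
Completion: P0=20  P1=7  P2=27  P3=17  P4=35  P5=28  P6=38
Finish order: P1 → P3 → P0 → P2 → P5 → P4 → P6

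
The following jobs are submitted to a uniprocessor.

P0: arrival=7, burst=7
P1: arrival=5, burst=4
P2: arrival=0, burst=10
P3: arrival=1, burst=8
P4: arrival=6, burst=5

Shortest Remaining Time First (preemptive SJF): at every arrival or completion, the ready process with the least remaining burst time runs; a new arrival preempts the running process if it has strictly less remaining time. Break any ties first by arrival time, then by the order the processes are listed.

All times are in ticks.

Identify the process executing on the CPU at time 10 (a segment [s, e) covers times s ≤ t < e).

Timeline: | P2 0-1 | P3 1-9 | P1 9-13 | P4 13-18 | P0 18-25 | P2 25-34 |
Completion: P0=25  P1=13  P2=34  P3=9  P4=18

P1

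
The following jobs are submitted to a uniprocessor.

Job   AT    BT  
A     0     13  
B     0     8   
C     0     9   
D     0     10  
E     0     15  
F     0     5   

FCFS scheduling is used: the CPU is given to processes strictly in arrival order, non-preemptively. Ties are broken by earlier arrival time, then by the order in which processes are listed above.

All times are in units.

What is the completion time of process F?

60

Timeline: | A 0-13 | B 13-21 | C 21-30 | D 30-40 | E 40-55 | F 55-60 |
Completion: A=13  B=21  C=30  D=40  E=55  F=60
Turnaround (C−A): A=13  B=21  C=30  D=40  E=55  F=60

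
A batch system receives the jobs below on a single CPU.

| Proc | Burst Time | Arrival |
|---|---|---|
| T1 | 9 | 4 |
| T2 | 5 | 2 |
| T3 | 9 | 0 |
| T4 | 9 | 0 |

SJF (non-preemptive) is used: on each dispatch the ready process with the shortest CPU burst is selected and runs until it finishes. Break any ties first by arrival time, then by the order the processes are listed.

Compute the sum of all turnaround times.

Gantt: | T3 0-9 | T2 9-14 | T4 14-23 | T1 23-32 |
Completion: T1=32  T2=14  T3=9  T4=23
Turnaround (C−A): T1=28  T2=12  T3=9  T4=23
Turnaround = completion − arrival: T1=28, T2=12, T3=9, T4=23
Total turnaround = 28 + 12 + 9 + 23 = 72

72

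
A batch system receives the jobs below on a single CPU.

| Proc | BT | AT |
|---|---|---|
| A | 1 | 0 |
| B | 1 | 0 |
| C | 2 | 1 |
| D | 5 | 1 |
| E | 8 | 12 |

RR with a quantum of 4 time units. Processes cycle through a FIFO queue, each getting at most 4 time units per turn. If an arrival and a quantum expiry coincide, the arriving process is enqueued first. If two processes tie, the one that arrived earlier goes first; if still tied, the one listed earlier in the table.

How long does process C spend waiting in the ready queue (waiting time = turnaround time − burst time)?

1

Schedule: | A 0-1 | B 1-2 | C 2-4 | D 4-9 | idle 9-12 | E 12-20 |
Completion: A=1  B=2  C=4  D=9  E=20
Turnaround (C−A): A=1  B=2  C=3  D=8  E=8
Waiting(C) = turnaround − burst = 3 − 2 = 1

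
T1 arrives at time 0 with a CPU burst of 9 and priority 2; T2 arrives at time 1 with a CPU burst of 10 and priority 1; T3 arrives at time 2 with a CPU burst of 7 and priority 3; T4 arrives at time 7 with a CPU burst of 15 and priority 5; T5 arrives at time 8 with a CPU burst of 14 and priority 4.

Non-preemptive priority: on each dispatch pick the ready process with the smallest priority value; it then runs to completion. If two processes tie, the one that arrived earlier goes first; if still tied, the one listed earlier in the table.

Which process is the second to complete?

T2

Schedule: | T1 0-9 | T2 9-19 | T3 19-26 | T5 26-40 | T4 40-55 |
Completion: T1=9  T2=19  T3=26  T4=55  T5=40
Finish order: T1 → T2 → T3 → T5 → T4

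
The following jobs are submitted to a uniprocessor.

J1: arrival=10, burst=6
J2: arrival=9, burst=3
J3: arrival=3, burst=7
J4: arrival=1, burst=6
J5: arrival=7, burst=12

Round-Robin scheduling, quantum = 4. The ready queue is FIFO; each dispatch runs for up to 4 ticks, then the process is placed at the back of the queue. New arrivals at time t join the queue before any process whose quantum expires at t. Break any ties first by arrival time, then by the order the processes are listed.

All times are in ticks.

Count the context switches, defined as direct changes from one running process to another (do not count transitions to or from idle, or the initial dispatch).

9

Timeline: | idle 0-1 | J4 1-5 | J3 5-9 | J4 9-11 | J5 11-15 | J2 15-18 | J3 18-21 | J1 21-25 | J5 25-29 | J1 29-31 | J5 31-35 |
Completion: J1=31  J2=18  J3=21  J4=11  J5=35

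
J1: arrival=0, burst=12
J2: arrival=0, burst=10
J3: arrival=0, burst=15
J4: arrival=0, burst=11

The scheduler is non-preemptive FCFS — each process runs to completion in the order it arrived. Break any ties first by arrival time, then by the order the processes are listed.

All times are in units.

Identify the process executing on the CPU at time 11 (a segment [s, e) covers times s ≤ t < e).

Schedule: | J1 0-12 | J2 12-22 | J3 22-37 | J4 37-48 |
Completion: J1=12  J2=22  J3=37  J4=48

J1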